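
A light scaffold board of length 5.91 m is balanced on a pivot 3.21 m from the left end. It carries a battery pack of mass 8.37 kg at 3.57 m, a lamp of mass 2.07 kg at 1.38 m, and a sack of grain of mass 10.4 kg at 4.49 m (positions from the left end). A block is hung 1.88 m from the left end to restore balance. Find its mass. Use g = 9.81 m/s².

m ≈ 9.43 kg

About the pivot (at 3.21 m from the left end):
Battery pack: 8.37 × 9.81 = 82.11 N down at 3.57 m → arm 0.36 m, τ = 82.11 × 0.36 = 29.56 N·m clockwise.
Lamp: 2.07 × 9.81 = 20.31 N down at 1.38 m → arm 1.83 m, τ = 20.31 × 1.83 = 37.17 N·m counterclockwise.
Sack of grain: 10.4 × 9.81 = 102 N down at 4.49 m → arm 1.28 m, τ = 102 × 1.28 = 130.6 N·m clockwise.
Net moment of known loads = 123 N·m clockwise.
An unknown mass m at 1.88 m has arm 1.33 m; its moment is m·g·1.33 counterclockwise.
For rotational equilibrium, m × 9.81 × 1.33 = 123, so m = 123 / (9.81 × 1.33) = 9.43 kg.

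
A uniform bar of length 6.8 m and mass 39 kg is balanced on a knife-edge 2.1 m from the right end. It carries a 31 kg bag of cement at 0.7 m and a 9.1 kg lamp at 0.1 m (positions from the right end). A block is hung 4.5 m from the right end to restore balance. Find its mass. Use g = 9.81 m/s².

Taking torques about the knife-edge (at 2.1 m from the right end):
Beam weight: 39 × 9.81 = 382.6 N down at 3.4 m → arm 1.3 m, τ = 382.6 × 1.3 = 497.4 N·m counterclockwise.
Bag of cement: 31 × 9.81 = 304.1 N down at 0.7 m → arm 1.4 m, τ = 304.1 × 1.4 = 425.7 N·m clockwise.
Lamp: 9.1 × 9.81 = 89.27 N down at 0.1 m → arm 2 m, τ = 89.27 × 2 = 178.5 N·m clockwise.
Net moment of known loads = 106.8 N·m clockwise.
An unknown mass m at 4.5 m has arm 2.4 m; its moment is m·g·2.4 counterclockwise.
Setting net torque to zero: m × 9.81 × 2.4 = 106.8 → m = 106.8 / (9.81 × 2.4) = 4.54 kg.

m ≈ 4.54 kg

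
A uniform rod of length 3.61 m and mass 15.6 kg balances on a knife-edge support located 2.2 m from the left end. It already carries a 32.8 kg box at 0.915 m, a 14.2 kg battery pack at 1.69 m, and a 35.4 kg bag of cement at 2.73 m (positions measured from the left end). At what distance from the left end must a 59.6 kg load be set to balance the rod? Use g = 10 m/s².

Sum moments about the knife-edge support (at 2.2 m from the left end) (the support reaction has zero arm there).
Beam weight: 15.6 × 10 = 156 N down at 1.805 m → arm 0.395 m, τ = 156 × 0.395 = 61.62 N·m counterclockwise.
Box: 32.8 × 10 = 328 N down at 0.915 m → arm 1.285 m, τ = 328 × 1.285 = 421.5 N·m counterclockwise.
Battery pack: 14.2 × 10 = 142 N down at 1.69 m → arm 0.51 m, τ = 142 × 0.51 = 72.42 N·m counterclockwise.
Bag of cement: 35.4 × 10 = 354 N down at 2.73 m → arm 0.53 m, τ = 354 × 0.53 = 187.6 N·m clockwise.
Net moment of existing loads = 367.9 N·m counterclockwise.
The load weighs 59.6 × 10 = 596 N and must supply an equal clockwise moment, so its lever arm about the knife-edge support is 367.9 / 596 = 0.617 m.
That puts it at 2.2 + 0.617 = 2.82 m from the left end.

x ≈ 2.82 m from the left end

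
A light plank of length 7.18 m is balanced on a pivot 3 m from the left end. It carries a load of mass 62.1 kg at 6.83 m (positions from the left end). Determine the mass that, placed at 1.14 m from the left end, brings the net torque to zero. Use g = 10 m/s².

m ≈ 128 kg

Choose the pivot (at 3 m from the left end) as the axis so the support reaction has zero arm there.
Load: 62.1 × 10 = 621 N down at 6.83 m → arm 3.83 m, τ = 621 × 3.83 = 2378 N·m clockwise.
Net moment of known loads = 2378 N·m clockwise.
An unknown mass m at 1.14 m has arm 1.86 m; its moment is m·g·1.86 counterclockwise.
Setting net torque to zero: m × 10 × 1.86 = 2378 → m = 2378 / (10 × 1.86) = 128 kg.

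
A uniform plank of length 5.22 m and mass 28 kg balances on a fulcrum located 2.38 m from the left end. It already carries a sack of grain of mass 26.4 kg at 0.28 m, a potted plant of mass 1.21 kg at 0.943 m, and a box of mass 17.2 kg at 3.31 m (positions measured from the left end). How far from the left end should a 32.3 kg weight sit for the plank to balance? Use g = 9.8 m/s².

Taking torques about the fulcrum (at 2.38 m from the left end):
Beam weight: 28 × 9.8 = 274.4 N down at 2.61 m → arm 0.23 m, τ = 274.4 × 0.23 = 63.11 N·m clockwise.
Sack of grain: 26.4 × 9.8 = 258.7 N down at 0.28 m → arm 2.1 m, τ = 258.7 × 2.1 = 543.3 N·m counterclockwise.
Potted plant: 1.21 × 9.8 = 11.86 N down at 0.943 m → arm 1.437 m, τ = 11.86 × 1.437 = 17.04 N·m counterclockwise.
Box: 17.2 × 9.8 = 168.6 N down at 3.31 m → arm 0.93 m, τ = 168.6 × 0.93 = 156.8 N·m clockwise.
Net moment of existing loads = 340.4 N·m counterclockwise.
The weight weighs 32.3 × 9.8 = 316.5 N and must supply an equal clockwise moment, so its lever arm about the fulcrum is 340.4 / 316.5 = 1.08 m.
That puts it at 2.38 + 1.08 = 3.46 m from the left end.

x ≈ 3.46 m from the left end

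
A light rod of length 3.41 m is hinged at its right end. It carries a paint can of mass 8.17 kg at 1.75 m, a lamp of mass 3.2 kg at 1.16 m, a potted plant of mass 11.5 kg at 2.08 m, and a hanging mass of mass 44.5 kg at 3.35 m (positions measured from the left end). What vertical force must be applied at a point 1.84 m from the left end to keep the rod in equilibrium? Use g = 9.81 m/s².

F ≈ 242 N

Choose the right end as the axis so the unknown pivot reaction has zero arm there.
Paint can: 8.17 × 9.81 = 80.15 N down at 1.75 m → arm 1.66 m, τ = 80.15 × 1.66 = 133 N·m counterclockwise.
Lamp: 3.2 × 9.81 = 31.39 N down at 1.16 m → arm 2.25 m, τ = 31.39 × 2.25 = 70.63 N·m counterclockwise.
Potted plant: 11.5 × 9.81 = 112.8 N down at 2.08 m → arm 1.33 m, τ = 112.8 × 1.33 = 150 N·m counterclockwise.
Hanging mass: 44.5 × 9.81 = 436.5 N down at 3.35 m → arm 0.06 m, τ = 436.5 × 0.06 = 26.19 N·m counterclockwise.
Net moment of the loads = 379.8 N·m counterclockwise.
The upward force F acts at a point 1.84 m from the left end, arm 1.57 m, giving F × 1.57 clockwise.
Setting net torque to zero: F × 1.57 = 379.8 → F = 379.8 / 1.57 = 242 N.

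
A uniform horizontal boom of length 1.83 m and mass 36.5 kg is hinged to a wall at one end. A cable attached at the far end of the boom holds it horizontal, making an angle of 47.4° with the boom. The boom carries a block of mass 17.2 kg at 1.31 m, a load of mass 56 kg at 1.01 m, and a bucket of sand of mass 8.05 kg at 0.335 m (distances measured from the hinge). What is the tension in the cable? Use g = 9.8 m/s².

T ≈ 838 N

About the hinge:
Beam weight: 36.5 × 9.8 = 357.7 N down at 0.915 m → arm 0.915 m, τ = 357.7 × 0.915 = 327.3 N·m clockwise.
Block: 17.2 × 9.8 = 168.6 N down at 1.31 m → arm 1.31 m, τ = 168.6 × 1.31 = 220.9 N·m clockwise.
Load: 56 × 9.8 = 548.8 N down at 1.01 m → arm 1.01 m, τ = 548.8 × 1.01 = 554.3 N·m clockwise.
Bucket of sand: 8.05 × 9.8 = 78.89 N down at 0.335 m → arm 0.335 m, τ = 78.89 × 0.335 = 26.43 N·m clockwise.
Total clockwise load moment = 1129 N·m.
The cable tension T acts at 1.83 m; only its component perpendicular to the boom, T sinθ, produces torque. sin 47.4° = 0.7361.
Balancing moments: T × 1.83 × 0.7361 = 1129, giving T = 1129 / 1.347 = 838 N.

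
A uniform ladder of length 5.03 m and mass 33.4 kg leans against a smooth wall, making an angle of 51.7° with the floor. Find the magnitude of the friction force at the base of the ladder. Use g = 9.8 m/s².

f ≈ 129 N

Take moments about the foot of the ladder.
Ladder weight 33.4×9.8 = 327.3 N acts at 2.515 m along the ladder; its horizontal arm is 2.515·cos51.7° = 1.559 m → τ = 510.3 N·m clockwise.
Wall normal N acts horizontally at the top; its moment arm is the height L sinθ = 5.03·sin51.7° = 3.947 m, counterclockwise.
For rotational equilibrium, N × 3.947 = 510.3, so N = 129 N.
ΣFx = 0: friction at the foot balances the wall's push, so f = N_wall = 129 N.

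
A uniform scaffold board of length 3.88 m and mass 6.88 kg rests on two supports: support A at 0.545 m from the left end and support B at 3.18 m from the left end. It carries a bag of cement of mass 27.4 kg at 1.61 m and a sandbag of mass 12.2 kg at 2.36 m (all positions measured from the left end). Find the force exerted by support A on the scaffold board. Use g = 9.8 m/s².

R_A ≈ 229 N

Take moments about support B.
Beam weight: 6.88 × 9.8 = 67.42 N down at 1.94 m → arm 1.24 m, τ = 67.42 × 1.24 = 83.6 N·m counterclockwise.
Bag of cement: 27.4 × 9.8 = 268.5 N down at 1.61 m → arm 1.57 m, τ = 268.5 × 1.57 = 421.5 N·m counterclockwise.
Sandbag: 12.2 × 9.8 = 119.6 N down at 2.36 m → arm 0.82 m, τ = 119.6 × 0.82 = 98.07 N·m counterclockwise.
Net load moment about support B = 603.2 N·m counterclockwise.
Reaction R at support A is upward at 0.545 m, arm 2.635 m → moment R × 2.635 clockwise.
For rotational equilibrium, R × 2.635 = 603.2, so R = 229 N.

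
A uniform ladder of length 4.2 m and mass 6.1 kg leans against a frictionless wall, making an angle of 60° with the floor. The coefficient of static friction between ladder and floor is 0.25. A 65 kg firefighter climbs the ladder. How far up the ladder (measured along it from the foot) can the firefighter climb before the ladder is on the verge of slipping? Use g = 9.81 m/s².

Taking torques about the foot of the ladder:
Ladder weight 6.1×9.81 = 59.84 N acts at 2.1 m along the ladder; its horizontal arm is 2.1·cos60° = 1.05 m → τ = 62.83 N·m clockwise.
Firefighter weight 65×9.81 = 637.6 N at distance d → arm d·cos60° → τ = 637.6·d·0.5 clockwise.
Wall normal N at the top has arm L sinθ = 3.637 m counterclockwise, so Στ = 0 gives N·3.637 = 62.83 + 318.8·d.
ΣFy = 0 ⇒ N_floor = 697.4 N, so the maximum friction is μ_s·N_floor = 0.25×697.4 = 174.3 N. ΣFx = 0 ⇒ N_wall = f, so at the slipping point N = 174.3 N.
Substituting: 174.3×3.637 = 62.83 + 318.8·d ⇒ d = (633.9 − 62.83) / 318.8 = 1.79 m.

d ≈ 1.79 m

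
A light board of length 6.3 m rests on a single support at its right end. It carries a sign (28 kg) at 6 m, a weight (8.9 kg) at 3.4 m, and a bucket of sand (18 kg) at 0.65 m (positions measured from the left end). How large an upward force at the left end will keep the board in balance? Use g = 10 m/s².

F ≈ 216 N

About the right end:
Sign: 28 × 10 = 280 N down at 6 m → arm 0.3 m, τ = 280 × 0.3 = 84 N·m counterclockwise.
Weight: 8.9 × 10 = 89 N down at 3.4 m → arm 2.9 m, τ = 89 × 2.9 = 258.1 N·m counterclockwise.
Bucket of sand: 18 × 10 = 180 N down at 0.65 m → arm 5.65 m, τ = 180 × 5.65 = 1017 N·m counterclockwise.
Net moment of the loads = 1359 N·m counterclockwise.
The upward force F acts at the left end, arm 6.3 m, giving F × 6.3 clockwise.
Setting net torque to zero: F × 6.3 = 1359 → F = 1359 / 6.3 = 216 N.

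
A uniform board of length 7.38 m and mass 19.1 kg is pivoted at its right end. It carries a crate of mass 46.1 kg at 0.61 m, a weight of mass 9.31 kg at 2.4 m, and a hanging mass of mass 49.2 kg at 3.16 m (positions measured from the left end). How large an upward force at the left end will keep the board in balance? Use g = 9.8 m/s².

Choose the right end as the axis so the unknown pivot reaction has zero arm there.
Beam weight: 19.1 × 9.8 = 187.2 N down at 3.69 m → arm 3.69 m, τ = 187.2 × 3.69 = 690.8 N·m counterclockwise.
Crate: 46.1 × 9.8 = 451.8 N down at 0.61 m → arm 6.77 m, τ = 451.8 × 6.77 = 3059 N·m counterclockwise.
Weight: 9.31 × 9.8 = 91.24 N down at 2.4 m → arm 4.98 m, τ = 91.24 × 4.98 = 454.4 N·m counterclockwise.
Hanging mass: 49.2 × 9.8 = 482.2 N down at 3.16 m → arm 4.22 m, τ = 482.2 × 4.22 = 2035 N·m counterclockwise.
Net moment of the loads = 6239 N·m counterclockwise.
The upward force F acts at the left end, arm 7.38 m, giving F × 7.38 clockwise.
For rotational equilibrium, F × 7.38 = 6239, so F = 6239 / 7.38 = 845 N.

F ≈ 845 N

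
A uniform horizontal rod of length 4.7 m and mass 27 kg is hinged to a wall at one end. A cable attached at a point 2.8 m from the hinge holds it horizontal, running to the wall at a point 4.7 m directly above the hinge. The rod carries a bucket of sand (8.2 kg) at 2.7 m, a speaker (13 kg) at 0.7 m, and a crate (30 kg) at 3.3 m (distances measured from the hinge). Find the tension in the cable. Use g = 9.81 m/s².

Sum moments about the hinge (the unknown hinge reaction has zero arm there).
Beam weight: 27 × 9.81 = 264.9 N down at 2.35 m → arm 2.35 m, τ = 264.9 × 2.35 = 622.5 N·m clockwise.
Bucket of sand: 8.2 × 9.81 = 80.44 N down at 2.7 m → arm 2.7 m, τ = 80.44 × 2.7 = 217.2 N·m clockwise.
Speaker: 13 × 9.81 = 127.5 N down at 0.7 m → arm 0.7 m, τ = 127.5 × 0.7 = 89.25 N·m clockwise.
Crate: 30 × 9.81 = 294.3 N down at 3.3 m → arm 3.3 m, τ = 294.3 × 3.3 = 971.2 N·m clockwise.
Total clockwise load moment = 1900 N·m.
The cable tension T acts at 2.8 m; only its component perpendicular to the rod, T sinθ, produces torque. sinθ = h/√(h²+d²) = 4.7/√(4.7²+2.8²) = 0.8591.
Setting net torque to zero: T × 2.8 × 0.8591 = 1900 → T = 1900 / 2.405 = 790 N.

T ≈ 790 N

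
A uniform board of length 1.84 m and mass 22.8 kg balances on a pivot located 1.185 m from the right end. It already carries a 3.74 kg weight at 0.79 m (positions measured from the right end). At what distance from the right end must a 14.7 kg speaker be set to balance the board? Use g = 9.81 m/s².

Choose the pivot (at 1.185 m from the right end) as the axis so the support reaction has zero arm there.
Beam weight: 22.8 × 9.81 = 223.7 N down at 0.92 m → arm 0.265 m, τ = 223.7 × 0.265 = 59.28 N·m clockwise.
Weight: 3.74 × 9.81 = 36.69 N down at 0.79 m → arm 0.395 m, τ = 36.69 × 0.395 = 14.49 N·m clockwise.
Net moment of existing loads = 73.77 N·m clockwise.
The speaker weighs 14.7 × 9.81 = 144.2 N and must supply an equal counterclockwise moment, so its lever arm about the pivot is 73.77 / 144.2 = 0.512 m.
That puts it at 1.185 + 0.512 = 1.7 m from the right end.

x ≈ 1.7 m from the right end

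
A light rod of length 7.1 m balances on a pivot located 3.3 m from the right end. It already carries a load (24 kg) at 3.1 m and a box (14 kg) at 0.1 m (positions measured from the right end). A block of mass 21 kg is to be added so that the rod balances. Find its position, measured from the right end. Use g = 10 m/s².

x ≈ 5.66 m from the right end

Take moments about the pivot (at 3.3 m from the right end).
Load: 24 × 10 = 240 N down at 3.1 m → arm 0.2 m, τ = 240 × 0.2 = 48 N·m clockwise.
Box: 14 × 10 = 140 N down at 0.1 m → arm 3.2 m, τ = 140 × 3.2 = 448 N·m clockwise.
Net moment of existing loads = 496 N·m clockwise.
The block weighs 21 × 10 = 210 N and must supply an equal counterclockwise moment, so its lever arm about the pivot is 496 / 210 = 2.36 m.
That puts it at 3.3 + 2.36 = 5.66 m from the right end.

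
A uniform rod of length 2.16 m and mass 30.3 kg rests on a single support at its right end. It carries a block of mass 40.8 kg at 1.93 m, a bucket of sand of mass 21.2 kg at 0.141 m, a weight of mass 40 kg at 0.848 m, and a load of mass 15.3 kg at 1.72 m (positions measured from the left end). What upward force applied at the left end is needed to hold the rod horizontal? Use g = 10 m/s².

F ≈ 667 N

About the right end:
Beam weight: 30.3 × 10 = 303 N down at 1.08 m → arm 1.08 m, τ = 303 × 1.08 = 327.2 N·m counterclockwise.
Block: 40.8 × 10 = 408 N down at 1.93 m → arm 0.23 m, τ = 408 × 0.23 = 93.84 N·m counterclockwise.
Bucket of sand: 21.2 × 10 = 212 N down at 0.141 m → arm 2.019 m, τ = 212 × 2.019 = 428 N·m counterclockwise.
Weight: 40 × 10 = 400 N down at 0.848 m → arm 1.312 m, τ = 400 × 1.312 = 524.8 N·m counterclockwise.
Load: 15.3 × 10 = 153 N down at 1.72 m → arm 0.44 m, τ = 153 × 0.44 = 67.32 N·m counterclockwise.
Net moment of the loads = 1441 N·m counterclockwise.
The upward force F acts at the left end, arm 2.16 m, giving F × 2.16 clockwise.
For rotational equilibrium, F × 2.16 = 1441, so F = 1441 / 2.16 = 667 N.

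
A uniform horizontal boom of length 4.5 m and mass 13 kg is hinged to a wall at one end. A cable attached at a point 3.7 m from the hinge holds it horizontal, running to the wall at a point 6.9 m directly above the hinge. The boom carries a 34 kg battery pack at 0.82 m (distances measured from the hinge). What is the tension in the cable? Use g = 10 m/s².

T ≈ 175 N

Sum moments about the hinge (the unknown hinge reaction has zero arm there).
Beam weight: 13 × 10 = 130 N down at 2.25 m → arm 2.25 m, τ = 130 × 2.25 = 292.5 N·m clockwise.
Battery pack: 34 × 10 = 340 N down at 0.82 m → arm 0.82 m, τ = 340 × 0.82 = 278.8 N·m clockwise.
Total clockwise load moment = 571.3 N·m.
The cable tension T acts at 3.7 m; only its component perpendicular to the boom, T sinθ, produces torque. sinθ = h/√(h²+d²) = 6.9/√(6.9²+3.7²) = 0.8813.
Balancing moments: T × 3.7 × 0.8813 = 571.3, giving T = 571.3 / 3.261 = 175 N.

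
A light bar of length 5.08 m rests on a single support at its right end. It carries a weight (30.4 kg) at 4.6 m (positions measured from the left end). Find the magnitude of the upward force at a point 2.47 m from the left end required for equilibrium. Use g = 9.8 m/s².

F ≈ 54.8 N

Take moments about the right end.
Weight: 30.4 × 9.8 = 297.9 N down at 4.6 m → arm 0.48 m, τ = 297.9 × 0.48 = 143 N·m counterclockwise.
Net moment of the loads = 143 N·m counterclockwise.
The upward force F acts at a point 2.47 m from the left end, arm 2.61 m, giving F × 2.61 clockwise.
For rotational equilibrium, F × 2.61 = 143, so F = 143 / 2.61 = 54.8 N.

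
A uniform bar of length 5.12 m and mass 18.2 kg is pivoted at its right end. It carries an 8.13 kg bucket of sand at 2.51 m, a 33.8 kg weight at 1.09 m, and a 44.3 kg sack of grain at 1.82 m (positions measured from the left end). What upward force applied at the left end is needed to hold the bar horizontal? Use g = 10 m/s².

F ≈ 684 N

Taking torques about the right end:
Beam weight: 18.2 × 10 = 182 N down at 2.56 m → arm 2.56 m, τ = 182 × 2.56 = 465.9 N·m counterclockwise.
Bucket of sand: 8.13 × 10 = 81.3 N down at 2.51 m → arm 2.61 m, τ = 81.3 × 2.61 = 212.2 N·m counterclockwise.
Weight: 33.8 × 10 = 338 N down at 1.09 m → arm 4.03 m, τ = 338 × 4.03 = 1362 N·m counterclockwise.
Sack of grain: 44.3 × 10 = 443 N down at 1.82 m → arm 3.3 m, τ = 443 × 3.3 = 1462 N·m counterclockwise.
Net moment of the loads = 3502 N·m counterclockwise.
The upward force F acts at the left end, arm 5.12 m, giving F × 5.12 clockwise.
Balancing moments: F × 5.12 = 3502, giving F = 3502 / 5.12 = 684 N.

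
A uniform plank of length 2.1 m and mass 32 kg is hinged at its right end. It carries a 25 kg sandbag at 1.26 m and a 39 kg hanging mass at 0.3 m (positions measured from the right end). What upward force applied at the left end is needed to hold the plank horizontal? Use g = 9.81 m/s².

F ≈ 359 N

Taking torques about the right end:
Beam weight: 32 × 9.81 = 313.9 N down at 1.05 m → arm 1.05 m, τ = 313.9 × 1.05 = 329.6 N·m counterclockwise.
Sandbag: 25 × 9.81 = 245.2 N down at 1.26 m → arm 1.26 m, τ = 245.2 × 1.26 = 309 N·m counterclockwise.
Hanging mass: 39 × 9.81 = 382.6 N down at 0.3 m → arm 0.3 m, τ = 382.6 × 0.3 = 114.8 N·m counterclockwise.
Net moment of the loads = 753.4 N·m counterclockwise.
The upward force F acts at the left end, arm 2.1 m, giving F × 2.1 clockwise.
Balancing moments: F × 2.1 = 753.4, giving F = 753.4 / 2.1 = 359 N.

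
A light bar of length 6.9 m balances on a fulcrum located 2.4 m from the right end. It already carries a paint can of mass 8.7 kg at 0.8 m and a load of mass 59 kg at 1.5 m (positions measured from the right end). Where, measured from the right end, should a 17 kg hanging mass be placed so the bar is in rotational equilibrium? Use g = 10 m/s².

x ≈ 6.34 m from the right end

About the fulcrum (at 2.4 m from the right end):
Paint can: 8.7 × 10 = 87 N down at 0.8 m → arm 1.6 m, τ = 87 × 1.6 = 139.2 N·m clockwise.
Load: 59 × 10 = 590 N down at 1.5 m → arm 0.9 m, τ = 590 × 0.9 = 531 N·m clockwise.
Net moment of existing loads = 670.2 N·m clockwise.
The hanging mass weighs 17 × 10 = 170 N and must supply an equal counterclockwise moment, so its lever arm about the fulcrum is 670.2 / 170 = 3.94 m.
That puts it at 2.4 + 3.94 = 6.34 m from the right end.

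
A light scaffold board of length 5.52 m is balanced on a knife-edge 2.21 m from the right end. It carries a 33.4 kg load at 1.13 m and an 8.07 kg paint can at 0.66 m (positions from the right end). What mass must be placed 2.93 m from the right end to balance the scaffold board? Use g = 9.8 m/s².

m ≈ 67.5 kg

Sum moments about the knife-edge (at 2.21 m from the right end) (the support reaction has zero arm there).
Load: 33.4 × 9.8 = 327.3 N down at 1.13 m → arm 1.08 m, τ = 327.3 × 1.08 = 353.5 N·m clockwise.
Paint can: 8.07 × 9.8 = 79.09 N down at 0.66 m → arm 1.55 m, τ = 79.09 × 1.55 = 122.6 N·m clockwise.
Net moment of known loads = 476.1 N·m clockwise.
An unknown mass m at 2.93 m has arm 0.72 m; its moment is m·g·0.72 counterclockwise.
For rotational equilibrium, m × 9.8 × 0.72 = 476.1, so m = 476.1 / (9.8 × 0.72) = 67.5 kg.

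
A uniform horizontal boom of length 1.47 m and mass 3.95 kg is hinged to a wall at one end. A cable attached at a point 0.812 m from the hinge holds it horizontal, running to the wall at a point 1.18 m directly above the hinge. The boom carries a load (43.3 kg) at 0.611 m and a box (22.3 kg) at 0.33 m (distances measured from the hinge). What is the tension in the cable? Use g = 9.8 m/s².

Choose the hinge as the axis so the unknown hinge reaction has zero arm there.
Beam weight: 3.95 × 9.8 = 38.71 N down at 0.735 m → arm 0.735 m, τ = 38.71 × 0.735 = 28.45 N·m clockwise.
Load: 43.3 × 9.8 = 424.3 N down at 0.611 m → arm 0.611 m, τ = 424.3 × 0.611 = 259.2 N·m clockwise.
Box: 22.3 × 9.8 = 218.5 N down at 0.33 m → arm 0.33 m, τ = 218.5 × 0.33 = 72.11 N·m clockwise.
Total clockwise load moment = 359.8 N·m.
The cable tension T acts at 0.812 m; only its component perpendicular to the boom, T sinθ, produces torque. sinθ = h/√(h²+d²) = 1.18/√(1.18²+0.812²) = 0.8238.
Balancing moments: T × 0.812 × 0.8238 = 359.8, giving T = 359.8 / 0.6689 = 538 N.

T ≈ 538 N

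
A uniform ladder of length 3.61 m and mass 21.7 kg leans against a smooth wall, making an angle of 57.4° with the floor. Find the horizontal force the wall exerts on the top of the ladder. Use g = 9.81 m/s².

N_wall ≈ 68.1 N

About the foot of the ladder:
Ladder weight 21.7×9.81 = 212.9 N acts at 1.805 m along the ladder; its horizontal arm is 1.805·cos57.4° = 0.9725 m → τ = 207 N·m clockwise.
Wall normal N acts horizontally at the top; its moment arm is the height L sinθ = 3.61·sin57.4° = 3.041 m, counterclockwise.
Στ = 0 ⇒ N × 3.041 = 207 ⇒ N = 68.1 N.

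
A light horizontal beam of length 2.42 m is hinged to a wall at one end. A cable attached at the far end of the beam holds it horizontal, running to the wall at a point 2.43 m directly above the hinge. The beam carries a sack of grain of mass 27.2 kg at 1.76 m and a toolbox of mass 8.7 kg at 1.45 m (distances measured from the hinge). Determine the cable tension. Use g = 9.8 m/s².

About the hinge:
Sack of grain: 27.2 × 9.8 = 266.6 N down at 1.76 m → arm 1.76 m, τ = 266.6 × 1.76 = 469.2 N·m clockwise.
Toolbox: 8.7 × 9.8 = 85.26 N down at 1.45 m → arm 1.45 m, τ = 85.26 × 1.45 = 123.6 N·m clockwise.
Total clockwise load moment = 592.8 N·m.
The cable tension T acts at 2.42 m; only its component perpendicular to the beam, T sinθ, produces torque. sinθ = h/√(h²+d²) = 2.43/√(2.43²+2.42²) = 0.7086.
Balancing moments: T × 2.42 × 0.7086 = 592.8, giving T = 592.8 / 1.715 = 346 N.

T ≈ 346 N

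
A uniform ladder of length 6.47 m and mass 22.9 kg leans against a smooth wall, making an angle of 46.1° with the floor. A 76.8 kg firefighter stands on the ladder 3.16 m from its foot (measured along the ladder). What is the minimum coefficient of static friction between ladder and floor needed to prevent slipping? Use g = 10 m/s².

μ_min ≈ 0.473

Taking torques about the foot of the ladder:
Ladder weight 22.9×10 = 229 N acts at 3.235 m along the ladder; its horizontal arm is 3.235·cos46.1° = 2.243 m → τ = 513.6 N·m clockwise.
Firefighter: 76.8×10 = 768 N at 3.16 m → arm 2.191 m → τ = 1683 N·m clockwise.
Wall normal N acts horizontally at the top; its moment arm is the height L sinθ = 6.47·sin46.1° = 4.662 m, counterclockwise.
Στ = 0 ⇒ N × 4.662 = 2197 ⇒ N = 471.3 N.
ΣFx = 0 ⇒ f = N_wall = 471.3 N. ΣFy = 0 ⇒ N_floor = 997 N.
μ_min = f / N_floor = 471.3 / 997 = 0.473.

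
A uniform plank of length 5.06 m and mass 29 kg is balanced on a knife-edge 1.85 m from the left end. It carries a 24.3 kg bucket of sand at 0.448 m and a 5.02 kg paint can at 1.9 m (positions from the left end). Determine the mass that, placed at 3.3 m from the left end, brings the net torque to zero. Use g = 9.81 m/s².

m ≈ 9.72 kg

About the knife-edge (at 1.85 m from the left end):
Beam weight: 29 × 9.81 = 284.5 N down at 2.53 m → arm 0.68 m, τ = 284.5 × 0.68 = 193.5 N·m clockwise.
Bucket of sand: 24.3 × 9.81 = 238.4 N down at 0.448 m → arm 1.402 m, τ = 238.4 × 1.402 = 334.2 N·m counterclockwise.
Paint can: 5.02 × 9.81 = 49.25 N down at 1.9 m → arm 0.05 m, τ = 49.25 × 0.05 = 2.463 N·m clockwise.
Net moment of known loads = 138.2 N·m counterclockwise.
An unknown mass m at 3.3 m has arm 1.45 m; its moment is m·g·1.45 clockwise.
Setting net torque to zero: m × 9.81 × 1.45 = 138.2 → m = 138.2 / (9.81 × 1.45) = 9.72 kg.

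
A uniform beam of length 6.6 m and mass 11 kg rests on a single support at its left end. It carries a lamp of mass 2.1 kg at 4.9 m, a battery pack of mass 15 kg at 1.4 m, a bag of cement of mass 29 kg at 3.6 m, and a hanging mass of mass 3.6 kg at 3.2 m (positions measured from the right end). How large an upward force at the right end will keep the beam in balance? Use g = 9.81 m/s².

F ≈ 323 N

About the left end:
Beam weight: 11 × 9.81 = 107.9 N down at 3.3 m → arm 3.3 m, τ = 107.9 × 3.3 = 356.1 N·m clockwise.
Lamp: 2.1 × 9.81 = 20.6 N down at 4.9 m → arm 1.7 m, τ = 20.6 × 1.7 = 35.02 N·m clockwise.
Battery pack: 15 × 9.81 = 147.2 N down at 1.4 m → arm 5.2 m, τ = 147.2 × 5.2 = 765.4 N·m clockwise.
Bag of cement: 29 × 9.81 = 284.5 N down at 3.6 m → arm 3 m, τ = 284.5 × 3 = 853.5 N·m clockwise.
Hanging mass: 3.6 × 9.81 = 35.32 N down at 3.2 m → arm 3.4 m, τ = 35.32 × 3.4 = 120.1 N·m clockwise.
Net moment of the loads = 2130 N·m clockwise.
The upward force F acts at the right end, arm 6.6 m, giving F × 6.6 counterclockwise.
Στ = 0 ⇒ F × 6.6 = 2130 ⇒ F = 2130 / 6.6 = 323 N.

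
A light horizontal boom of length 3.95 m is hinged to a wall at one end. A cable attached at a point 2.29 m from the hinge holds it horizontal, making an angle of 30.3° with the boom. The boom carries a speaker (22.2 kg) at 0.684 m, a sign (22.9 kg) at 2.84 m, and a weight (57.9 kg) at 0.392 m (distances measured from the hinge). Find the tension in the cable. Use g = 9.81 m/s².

T ≈ 874 N

Choose the hinge as the axis so the unknown hinge reaction has zero arm there.
Speaker: 22.2 × 9.81 = 217.8 N down at 0.684 m → arm 0.684 m, τ = 217.8 × 0.684 = 149 N·m clockwise.
Sign: 22.9 × 9.81 = 224.6 N down at 2.84 m → arm 2.84 m, τ = 224.6 × 2.84 = 637.9 N·m clockwise.
Weight: 57.9 × 9.81 = 568 N down at 0.392 m → arm 0.392 m, τ = 568 × 0.392 = 222.7 N·m clockwise.
Total clockwise load moment = 1010 N·m.
The cable tension T acts at 2.29 m; only its component perpendicular to the boom, T sinθ, produces torque. sin 30.3° = 0.5045.
Balancing moments: T × 2.29 × 0.5045 = 1010, giving T = 1010 / 1.155 = 874 N.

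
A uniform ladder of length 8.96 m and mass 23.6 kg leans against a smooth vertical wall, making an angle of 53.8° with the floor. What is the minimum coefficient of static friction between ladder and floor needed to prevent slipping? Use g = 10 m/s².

Take moments about the foot of the ladder.
Ladder weight 23.6×10 = 236 N acts at 4.48 m along the ladder; its horizontal arm is 4.48·cos53.8° = 2.646 m → τ = 624.5 N·m clockwise.
Wall normal N acts horizontally at the top; its moment arm is the height L sinθ = 8.96·sin53.8° = 7.23 m, counterclockwise.
Στ = 0 ⇒ N × 7.23 = 624.5 ⇒ N = 86.38 N.
ΣFx = 0 ⇒ f = N_wall = 86.38 N. ΣFy = 0 ⇒ N_floor = 236 N.
μ_min = f / N_floor = 86.38 / 236 = 0.366.

μ_min ≈ 0.366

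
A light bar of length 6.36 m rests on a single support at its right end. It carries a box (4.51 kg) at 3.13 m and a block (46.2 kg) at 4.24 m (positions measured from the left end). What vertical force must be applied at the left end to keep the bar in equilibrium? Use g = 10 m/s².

Taking torques about the right end:
Box: 4.51 × 10 = 45.1 N down at 3.13 m → arm 3.23 m, τ = 45.1 × 3.23 = 145.7 N·m counterclockwise.
Block: 46.2 × 10 = 462 N down at 4.24 m → arm 2.12 m, τ = 462 × 2.12 = 979.4 N·m counterclockwise.
Net moment of the loads = 1125 N·m counterclockwise.
The upward force F acts at the left end, arm 6.36 m, giving F × 6.36 clockwise.
Setting net torque to zero: F × 6.36 = 1125 → F = 1125 / 6.36 = 177 N.

F ≈ 177 N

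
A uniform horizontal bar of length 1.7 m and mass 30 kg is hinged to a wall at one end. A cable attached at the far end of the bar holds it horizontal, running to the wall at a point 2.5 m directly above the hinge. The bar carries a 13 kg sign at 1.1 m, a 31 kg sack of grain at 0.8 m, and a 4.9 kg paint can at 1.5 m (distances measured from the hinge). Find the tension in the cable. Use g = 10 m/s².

T ≈ 512 N

Take moments about the hinge.
Beam weight: 30 × 10 = 300 N down at 0.85 m → arm 0.85 m, τ = 300 × 0.85 = 255 N·m clockwise.
Sign: 13 × 10 = 130 N down at 1.1 m → arm 1.1 m, τ = 130 × 1.1 = 143 N·m clockwise.
Sack of grain: 31 × 10 = 310 N down at 0.8 m → arm 0.8 m, τ = 310 × 0.8 = 248 N·m clockwise.
Paint can: 4.9 × 10 = 49 N down at 1.5 m → arm 1.5 m, τ = 49 × 1.5 = 73.5 N·m clockwise.
Total clockwise load moment = 719.5 N·m.
The cable tension T acts at 1.7 m; only its component perpendicular to the bar, T sinθ, produces torque. sinθ = h/√(h²+d²) = 2.5/√(2.5²+1.7²) = 0.8269.
Setting net torque to zero: T × 1.7 × 0.8269 = 719.5 → T = 719.5 / 1.406 = 512 N.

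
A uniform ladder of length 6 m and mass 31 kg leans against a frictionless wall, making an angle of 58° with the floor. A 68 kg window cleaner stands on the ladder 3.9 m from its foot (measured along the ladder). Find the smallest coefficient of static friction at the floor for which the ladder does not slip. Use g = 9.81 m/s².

Taking torques about the foot of the ladder:
Ladder weight 31×9.81 = 304.1 N acts at 3 m along the ladder; its horizontal arm is 3·cos58° = 1.59 m → τ = 483.5 N·m clockwise.
Window cleaner: 68×9.81 = 667.1 N at 3.9 m → arm 2.067 m → τ = 1379 N·m clockwise.
Wall normal N acts horizontally at the top; its moment arm is the height L sinθ = 6·sin58° = 5.088 m, counterclockwise.
Balancing moments: N × 5.088 = 1862, giving N = 366 N.
ΣFx = 0 ⇒ f = N_wall = 366 N. ΣFy = 0 ⇒ N_floor = 971.2 N.
μ_min = f / N_floor = 366 / 971.2 = 0.377.

μ_min ≈ 0.377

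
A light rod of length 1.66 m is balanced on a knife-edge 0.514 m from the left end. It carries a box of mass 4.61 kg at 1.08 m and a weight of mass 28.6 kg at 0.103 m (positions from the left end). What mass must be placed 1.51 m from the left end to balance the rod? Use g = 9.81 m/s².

Choose the knife-edge (at 0.514 m from the left end) as the axis so the support reaction has zero arm there.
Box: 4.61 × 9.81 = 45.22 N down at 1.08 m → arm 0.566 m, τ = 45.22 × 0.566 = 25.59 N·m clockwise.
Weight: 28.6 × 9.81 = 280.6 N down at 0.103 m → arm 0.411 m, τ = 280.6 × 0.411 = 115.3 N·m counterclockwise.
Net moment of known loads = 89.71 N·m counterclockwise.
An unknown mass m at 1.51 m has arm 0.996 m; its moment is m·g·0.996 clockwise.
Setting net torque to zero: m × 9.81 × 0.996 = 89.71 → m = 89.71 / (9.81 × 0.996) = 9.18 kg.

m ≈ 9.18 kg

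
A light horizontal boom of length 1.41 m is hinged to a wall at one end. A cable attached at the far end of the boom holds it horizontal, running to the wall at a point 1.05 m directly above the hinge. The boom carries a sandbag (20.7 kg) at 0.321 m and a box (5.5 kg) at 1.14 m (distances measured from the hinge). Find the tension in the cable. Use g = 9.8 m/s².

Choose the hinge as the axis so the unknown hinge reaction has zero arm there.
Sandbag: 20.7 × 9.8 = 202.9 N down at 0.321 m → arm 0.321 m, τ = 202.9 × 0.321 = 65.13 N·m clockwise.
Box: 5.5 × 9.8 = 53.9 N down at 1.14 m → arm 1.14 m, τ = 53.9 × 1.14 = 61.45 N·m clockwise.
Total clockwise load moment = 126.6 N·m.
The cable tension T acts at 1.41 m; only its component perpendicular to the boom, T sinθ, produces torque. sinθ = h/√(h²+d²) = 1.05/√(1.05²+1.41²) = 0.5973.
Balancing moments: T × 1.41 × 0.5973 = 126.6, giving T = 126.6 / 0.8422 = 150 N.

T ≈ 150 N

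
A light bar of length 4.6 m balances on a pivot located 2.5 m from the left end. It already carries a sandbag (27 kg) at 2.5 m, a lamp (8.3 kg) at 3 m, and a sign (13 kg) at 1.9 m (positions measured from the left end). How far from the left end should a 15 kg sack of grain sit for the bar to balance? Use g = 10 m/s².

Sum moments about the pivot (at 2.5 m from the left end) (the support reaction has zero arm there).
Sandbag: acts at the pivot, moment arm 0 → no torque.
Lamp: 8.3 × 10 = 83 N down at 3 m → arm 0.5 m, τ = 83 × 0.5 = 41.5 N·m clockwise.
Sign: 13 × 10 = 130 N down at 1.9 m → arm 0.6 m, τ = 130 × 0.6 = 78 N·m counterclockwise.
Net moment of existing loads = 36.5 N·m counterclockwise.
The sack of grain weighs 15 × 10 = 150 N and must supply an equal clockwise moment, so its lever arm about the pivot is 36.5 / 150 = 0.243 m.
That puts it at 2.5 + 0.243 = 2.74 m from the left end.

x ≈ 2.74 m from the left end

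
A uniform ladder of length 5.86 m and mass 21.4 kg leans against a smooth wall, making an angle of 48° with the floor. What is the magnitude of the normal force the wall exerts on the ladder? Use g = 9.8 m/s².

Taking torques about the foot of the ladder:
Ladder weight 21.4×9.8 = 209.7 N acts at 2.93 m along the ladder; its horizontal arm is 2.93·cos48° = 1.961 m → τ = 411.2 N·m clockwise.
Wall normal N acts horizontally at the top; its moment arm is the height L sinθ = 5.86·sin48° = 4.355 m, counterclockwise.
Balancing moments: N × 4.355 = 411.2, giving N = 94.4 N.

N_wall ≈ 94.4 N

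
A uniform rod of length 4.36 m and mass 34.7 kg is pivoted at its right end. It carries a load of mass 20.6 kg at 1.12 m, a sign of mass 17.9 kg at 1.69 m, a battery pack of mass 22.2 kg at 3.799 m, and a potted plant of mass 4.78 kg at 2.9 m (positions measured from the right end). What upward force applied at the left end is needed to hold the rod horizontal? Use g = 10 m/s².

Sum moments about the right end (the unknown pivot reaction has zero arm there).
Beam weight: 34.7 × 10 = 347 N down at 2.18 m → arm 2.18 m, τ = 347 × 2.18 = 756.5 N·m counterclockwise.
Load: 20.6 × 10 = 206 N down at 1.12 m → arm 1.12 m, τ = 206 × 1.12 = 230.7 N·m counterclockwise.
Sign: 17.9 × 10 = 179 N down at 1.69 m → arm 1.69 m, τ = 179 × 1.69 = 302.5 N·m counterclockwise.
Battery pack: 22.2 × 10 = 222 N down at 3.799 m → arm 3.799 m, τ = 222 × 3.799 = 843.4 N·m counterclockwise.
Potted plant: 4.78 × 10 = 47.8 N down at 2.9 m → arm 2.9 m, τ = 47.8 × 2.9 = 138.6 N·m counterclockwise.
Net moment of the loads = 2272 N·m counterclockwise.
The upward force F acts at the left end, arm 4.36 m, giving F × 4.36 clockwise.
For rotational equilibrium, F × 4.36 = 2272, so F = 2272 / 4.36 = 521 N.

F ≈ 521 N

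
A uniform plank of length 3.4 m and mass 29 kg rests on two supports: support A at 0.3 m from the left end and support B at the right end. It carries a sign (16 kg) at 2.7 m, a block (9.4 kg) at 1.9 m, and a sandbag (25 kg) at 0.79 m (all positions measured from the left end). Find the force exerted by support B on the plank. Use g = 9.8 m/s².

Take moments about support A.
Beam weight: 29 × 9.8 = 284.2 N down at 1.7 m → arm 1.4 m, τ = 284.2 × 1.4 = 397.9 N·m clockwise.
Sign: 16 × 9.8 = 156.8 N down at 2.7 m → arm 2.4 m, τ = 156.8 × 2.4 = 376.3 N·m clockwise.
Block: 9.4 × 9.8 = 92.12 N down at 1.9 m → arm 1.6 m, τ = 92.12 × 1.6 = 147.4 N·m clockwise.
Sandbag: 25 × 9.8 = 245 N down at 0.79 m → arm 0.49 m, τ = 245 × 0.49 = 120 N·m clockwise.
Net load moment about support A = 1042 N·m clockwise.
Reaction R at support B is upward at 3.4 m, arm 3.1 m → moment R × 3.1 counterclockwise.
For rotational equilibrium, R × 3.1 = 1042, so R = 336 N.

R_B ≈ 336 N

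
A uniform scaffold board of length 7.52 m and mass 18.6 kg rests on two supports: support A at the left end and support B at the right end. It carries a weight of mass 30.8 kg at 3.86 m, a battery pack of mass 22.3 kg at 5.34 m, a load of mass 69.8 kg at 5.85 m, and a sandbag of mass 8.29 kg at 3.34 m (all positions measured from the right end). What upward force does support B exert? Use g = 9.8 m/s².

Sum moments about support A (its reaction then has zero moment arm).
Beam weight: 18.6 × 9.8 = 182.3 N down at 3.76 m → arm 3.76 m, τ = 182.3 × 3.76 = 685.4 N·m clockwise.
Weight: 30.8 × 9.8 = 301.8 N down at 3.86 m → arm 3.66 m, τ = 301.8 × 3.66 = 1105 N·m clockwise.
Battery pack: 22.3 × 9.8 = 218.5 N down at 5.34 m → arm 2.18 m, τ = 218.5 × 2.18 = 476.3 N·m clockwise.
Load: 69.8 × 9.8 = 684 N down at 5.85 m → arm 1.67 m, τ = 684 × 1.67 = 1142 N·m clockwise.
Sandbag: 8.29 × 9.8 = 81.24 N down at 3.34 m → arm 4.18 m, τ = 81.24 × 4.18 = 339.6 N·m clockwise.
Net load moment about support A = 3748 N·m clockwise.
Reaction R at support B is upward at 0 m, arm 7.52 m → moment R × 7.52 counterclockwise.
For rotational equilibrium, R × 7.52 = 3748, so R = 498 N.

R_B ≈ 498 N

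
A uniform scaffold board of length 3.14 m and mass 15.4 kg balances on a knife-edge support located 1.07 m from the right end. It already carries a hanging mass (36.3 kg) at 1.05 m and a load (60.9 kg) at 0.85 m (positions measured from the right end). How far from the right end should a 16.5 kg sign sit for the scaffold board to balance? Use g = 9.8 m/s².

Sum moments about the knife-edge support (at 1.07 m from the right end) (the support reaction has zero arm there).
Beam weight: 15.4 × 9.8 = 150.9 N down at 1.57 m → arm 0.5 m, τ = 150.9 × 0.5 = 75.45 N·m counterclockwise.
Hanging mass: 36.3 × 9.8 = 355.7 N down at 1.05 m → arm 0.02 m, τ = 355.7 × 0.02 = 7.114 N·m clockwise.
Load: 60.9 × 9.8 = 596.8 N down at 0.85 m → arm 0.22 m, τ = 596.8 × 0.22 = 131.3 N·m clockwise.
Net moment of existing loads = 62.96 N·m clockwise.
The sign weighs 16.5 × 9.8 = 161.7 N and must supply an equal counterclockwise moment, so its lever arm about the knife-edge support is 62.96 / 161.7 = 0.389 m.
That puts it at 1.07 + 0.389 = 1.46 m from the right end.

x ≈ 1.46 m from the right end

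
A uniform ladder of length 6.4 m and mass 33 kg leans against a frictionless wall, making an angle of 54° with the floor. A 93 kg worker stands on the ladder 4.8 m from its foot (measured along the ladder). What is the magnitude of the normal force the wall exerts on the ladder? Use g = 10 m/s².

Choose the foot of the ladder as the axis so the floor normal and friction both act there and drop out.
Ladder weight 33×10 = 330 N acts at 3.2 m along the ladder; its horizontal arm is 3.2·cos54° = 1.881 m → τ = 620.7 N·m clockwise.
Worker: 93×10 = 930 N at 4.8 m → arm 2.821 m → τ = 2624 N·m clockwise.
Wall normal N acts horizontally at the top; its moment arm is the height L sinθ = 6.4·sin54° = 5.178 m, counterclockwise.
For rotational equilibrium, N × 5.178 = 3245, so N = 627 N.

N_wall ≈ 627 N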